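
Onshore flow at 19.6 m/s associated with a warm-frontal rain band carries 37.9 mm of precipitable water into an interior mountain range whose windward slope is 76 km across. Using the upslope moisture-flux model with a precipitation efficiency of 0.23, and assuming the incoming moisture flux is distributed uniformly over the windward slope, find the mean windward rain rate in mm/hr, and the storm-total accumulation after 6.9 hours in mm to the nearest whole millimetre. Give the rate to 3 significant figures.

Incoming column moisture flux per unit ridge length: F = V × PW = 19.6 × 37.9 = 742.84 mm·m/s.
Spread over the 76 km slope with efficiency ε = 0.23: R = ε·F/W = 0.23 × 742.84 / 76000 m = 2.248e-03 mm/s.
R = 2.248e-03 × 3600 = 8.09 mm/hr.
Over 6.9 h: total = 8.09 × 6.9 = 55.821 ≈ 56 mm.

R ≈ 8.09 mm/hr; total ≈ 56 mm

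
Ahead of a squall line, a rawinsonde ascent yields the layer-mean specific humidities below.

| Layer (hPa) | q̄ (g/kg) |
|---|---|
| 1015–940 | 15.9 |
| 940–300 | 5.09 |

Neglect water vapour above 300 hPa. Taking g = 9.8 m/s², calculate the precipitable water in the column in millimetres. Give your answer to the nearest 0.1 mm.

PW ≈ 45.4 mm

Precipitable water is the column-integrated vapour mass per unit area: PW = (1/g) Σ q̄ Δp, with q in kg/kg and Δp in Pa (1 kg/m² of water = 1 mm).
Layer 1015–940 hPa: Δp = 75 hPa = 7500 Pa, q̄ = 0.0159 kg/kg → 0.0159 × 7500 / 9.8 = 12.17 mm
Layer 940–300 hPa: Δp = 640 hPa = 64000 Pa, q̄ = 0.00509 kg/kg → 0.00509 × 64000 / 9.8 = 33.24 mm
PW = 12.17 + 33.24 = 45.41 ≈ 45.4 mm.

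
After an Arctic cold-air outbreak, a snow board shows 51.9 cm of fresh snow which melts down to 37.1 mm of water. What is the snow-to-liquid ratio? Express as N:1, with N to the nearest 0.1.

ratio ≈ 14.0

Ratio = snow depth / SWE = 519 mm / 37.1 mm = 14.0, i.e. 14.0:1.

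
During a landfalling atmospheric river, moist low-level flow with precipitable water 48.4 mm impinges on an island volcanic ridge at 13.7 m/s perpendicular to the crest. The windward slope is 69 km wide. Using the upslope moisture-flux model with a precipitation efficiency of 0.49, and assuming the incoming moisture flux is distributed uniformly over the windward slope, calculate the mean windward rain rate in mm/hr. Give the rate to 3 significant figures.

Incoming column moisture flux per unit ridge length: F = V × PW = 13.7 × 48.4 = 663.08 mm·m/s.
Spread over the 69 km slope with efficiency ε = 0.49: R = ε·F/W = 0.49 × 663.08 / 69000 m = 4.709e-03 mm/s.
R = 4.709e-03 × 3600 = 17.0 mm/hr.

R ≈ 17.0 mm/hr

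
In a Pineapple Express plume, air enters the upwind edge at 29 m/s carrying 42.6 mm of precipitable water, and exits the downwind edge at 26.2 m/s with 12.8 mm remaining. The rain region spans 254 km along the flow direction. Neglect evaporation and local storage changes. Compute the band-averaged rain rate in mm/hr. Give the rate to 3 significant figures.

R ≈ 12.8 mm/hr

Column moisture flux per unit crosswind length is F = V × PW.
Inflow: F_in = 29 × 42.6 = 1235.4 mm·m/s
Outflow: F_out = 26.2 × 12.8 = 335.36 mm·m/s
Steady-state rate R = (F_in − F_out)/L = (1235.4 − 335.36) / 254000 m = 3.543e-03 mm/s.
R = 3.543e-03 × 3600 = 12.8 mm/hr.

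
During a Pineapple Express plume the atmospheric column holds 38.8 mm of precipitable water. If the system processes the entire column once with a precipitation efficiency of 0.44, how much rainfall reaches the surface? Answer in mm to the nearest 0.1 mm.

Rainfall = ε × PW = 0.44 × 38.8 = 17.1 mm.

rainfall ≈ 17.1 mm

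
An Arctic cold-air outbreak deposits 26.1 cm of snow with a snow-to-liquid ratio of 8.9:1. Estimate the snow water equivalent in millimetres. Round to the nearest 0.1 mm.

SWE = snow depth / ratio = 26.1 cm / 8.9 = 2.933 cm = 29.3 mm.

SWE ≈ 29.3 mm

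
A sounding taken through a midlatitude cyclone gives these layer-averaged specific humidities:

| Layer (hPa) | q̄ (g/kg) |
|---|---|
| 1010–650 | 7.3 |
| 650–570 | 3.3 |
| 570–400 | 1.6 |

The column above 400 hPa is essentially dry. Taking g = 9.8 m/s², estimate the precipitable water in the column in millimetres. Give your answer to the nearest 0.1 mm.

PW ≈ 32.3 mm

Precipitable water is the column-integrated vapour mass per unit area: PW = (1/g) Σ q̄ Δp, with q in kg/kg and Δp in Pa (1 kg/m² of water = 1 mm).
Layer 1010–650 hPa: Δp = 360 hPa = 36000 Pa, q̄ = 0.0073 kg/kg → 0.0073 × 36000 / 9.8 = 26.82 mm
Layer 650–570 hPa: Δp = 80 hPa = 8000 Pa, q̄ = 0.0033 kg/kg → 0.0033 × 8000 / 9.8 = 2.69 mm
Layer 570–400 hPa: Δp = 170 hPa = 17000 Pa, q̄ = 0.0016 kg/kg → 0.0016 × 17000 / 9.8 = 2.78 mm
PW = 26.82 + 2.69 + 2.78 = 32.29 ≈ 32.3 mm.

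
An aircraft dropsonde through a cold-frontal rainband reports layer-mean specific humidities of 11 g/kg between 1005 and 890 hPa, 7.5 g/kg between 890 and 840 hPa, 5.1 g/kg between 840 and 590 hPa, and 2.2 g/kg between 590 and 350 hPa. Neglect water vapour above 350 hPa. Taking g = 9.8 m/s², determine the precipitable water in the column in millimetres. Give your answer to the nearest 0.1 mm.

PW ≈ 35.1 mm

Precipitable water is the column-integrated vapour mass per unit area: PW = (1/g) Σ q̄ Δp, with q in kg/kg and Δp in Pa (1 kg/m² of water = 1 mm).
Layer 1005–890 hPa: Δp = 115 hPa = 11500 Pa, q̄ = 0.011 kg/kg → 0.011 × 11500 / 9.8 = 12.91 mm
Layer 890–840 hPa: Δp = 50 hPa = 5000 Pa, q̄ = 0.0075 kg/kg → 0.0075 × 5000 / 9.8 = 3.83 mm
Layer 840–590 hPa: Δp = 250 hPa = 25000 Pa, q̄ = 0.0051 kg/kg → 0.0051 × 25000 / 9.8 = 13.01 mm
Layer 590–350 hPa: Δp = 240 hPa = 24000 Pa, q̄ = 0.0022 kg/kg → 0.0022 × 24000 / 9.8 = 5.39 mm
PW = 12.91 + 3.83 + 13.01 + 5.39 = 35.14 ≈ 35.1 mm.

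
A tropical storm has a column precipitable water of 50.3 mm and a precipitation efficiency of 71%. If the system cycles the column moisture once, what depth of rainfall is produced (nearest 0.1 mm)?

rainfall ≈ 35.7 mm

Rainfall = ε × PW = 0.71 × 50.3 = 35.7 mm.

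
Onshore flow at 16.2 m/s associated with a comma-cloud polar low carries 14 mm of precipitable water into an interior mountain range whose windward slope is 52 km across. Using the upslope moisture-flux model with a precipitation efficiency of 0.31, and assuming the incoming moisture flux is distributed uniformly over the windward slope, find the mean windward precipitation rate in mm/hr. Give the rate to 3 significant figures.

R ≈ 4.87 mm/hr

Incoming column moisture flux per unit ridge length: F = V × PW = 16.2 × 14 = 226.8 mm·m/s.
Spread over the 52 km slope with efficiency ε = 0.31: R = ε·F/W = 0.31 × 226.8 / 52000 m = 1.352e-03 mm/s.
R = 1.352e-03 × 3600 = 4.87 mm/hr.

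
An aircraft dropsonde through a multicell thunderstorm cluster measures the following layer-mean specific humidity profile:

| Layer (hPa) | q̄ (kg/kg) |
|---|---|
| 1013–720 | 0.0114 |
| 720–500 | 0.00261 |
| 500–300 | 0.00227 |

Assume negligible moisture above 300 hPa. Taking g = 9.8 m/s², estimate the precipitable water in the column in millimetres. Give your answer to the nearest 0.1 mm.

PW ≈ 44.6 mm

Precipitable water is the column-integrated vapour mass per unit area: PW = (1/g) Σ q̄ Δp, with q in kg/kg and Δp in Pa (1 kg/m² of water = 1 mm).
Layer 1013–720 hPa: Δp = 293 hPa = 29300 Pa, q̄ = 0.0114 kg/kg → 0.0114 × 29300 / 9.8 = 34.08 mm
Layer 720–500 hPa: Δp = 220 hPa = 22000 Pa, q̄ = 0.00261 kg/kg → 0.00261 × 22000 / 9.8 = 5.86 mm
Layer 500–300 hPa: Δp = 200 hPa = 20000 Pa, q̄ = 0.00227 kg/kg → 0.00227 × 20000 / 9.8 = 4.63 mm
PW = 34.08 + 5.86 + 4.63 = 44.57 ≈ 44.6 mm.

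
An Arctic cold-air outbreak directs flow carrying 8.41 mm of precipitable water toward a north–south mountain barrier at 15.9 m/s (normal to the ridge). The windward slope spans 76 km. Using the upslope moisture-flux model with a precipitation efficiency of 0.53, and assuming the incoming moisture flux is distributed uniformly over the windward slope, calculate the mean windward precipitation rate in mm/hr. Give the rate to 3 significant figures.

R ≈ 3.36 mm/hr

Incoming column moisture flux per unit ridge length: F = V × PW = 15.9 × 8.41 = 133.719 mm·m/s.
Spread over the 76 km slope with efficiency ε = 0.53: R = ε·F/W = 0.53 × 133.719 / 76000 m = 9.325e-04 mm/s.
R = 9.325e-04 × 3600 = 3.36 mm/hr.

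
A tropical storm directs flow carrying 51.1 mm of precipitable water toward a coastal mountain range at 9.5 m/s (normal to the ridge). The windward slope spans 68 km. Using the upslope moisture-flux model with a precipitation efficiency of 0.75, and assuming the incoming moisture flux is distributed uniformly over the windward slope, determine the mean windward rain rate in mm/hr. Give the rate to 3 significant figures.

Incoming column moisture flux per unit ridge length: F = V × PW = 9.5 × 51.1 = 485.45 mm·m/s.
Spread over the 68 km slope with efficiency ε = 0.75: R = ε·F/W = 0.75 × 485.45 / 68000 m = 5.354e-03 mm/s.
R = 5.354e-03 × 3600 = 19.3 mm/hr.

R ≈ 19.3 mm/hr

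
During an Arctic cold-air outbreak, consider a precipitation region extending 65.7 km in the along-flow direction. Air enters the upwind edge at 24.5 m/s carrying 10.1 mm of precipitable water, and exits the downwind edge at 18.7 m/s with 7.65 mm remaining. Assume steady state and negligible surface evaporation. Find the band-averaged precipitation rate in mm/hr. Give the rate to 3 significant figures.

R ≈ 5.72 mm/hr

Column moisture flux per unit crosswind length is F = V × PW.
Inflow: F_in = 24.5 × 10.1 = 247.45 mm·m/s
Outflow: F_out = 18.7 × 7.65 = 143.055 mm·m/s
Steady-state rate R = (F_in − F_out)/L = (247.45 − 143.055) / 65700 m = 1.589e-03 mm/s.
R = 1.589e-03 × 3600 = 5.72 mm/hr.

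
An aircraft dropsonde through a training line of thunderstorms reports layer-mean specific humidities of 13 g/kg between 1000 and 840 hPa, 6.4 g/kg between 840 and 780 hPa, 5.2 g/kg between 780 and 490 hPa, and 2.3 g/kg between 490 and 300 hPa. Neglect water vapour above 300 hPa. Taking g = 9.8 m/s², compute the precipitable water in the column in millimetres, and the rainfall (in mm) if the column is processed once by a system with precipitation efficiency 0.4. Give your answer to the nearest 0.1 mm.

Precipitable water is the column-integrated vapour mass per unit area: PW = (1/g) Σ q̄ Δp, with q in kg/kg and Δp in Pa (1 kg/m² of water = 1 mm).
Layer 1000–840 hPa: Δp = 160 hPa = 16000 Pa, q̄ = 0.013 kg/kg → 0.013 × 16000 / 9.8 = 21.22 mm
Layer 840–780 hPa: Δp = 60 hPa = 6000 Pa, q̄ = 0.0064 kg/kg → 0.0064 × 6000 / 9.8 = 3.92 mm
Layer 780–490 hPa: Δp = 290 hPa = 29000 Pa, q̄ = 0.0052 kg/kg → 0.0052 × 29000 / 9.8 = 15.39 mm
Layer 490–300 hPa: Δp = 190 hPa = 19000 Pa, q̄ = 0.0023 kg/kg → 0.0023 × 19000 / 9.8 = 4.46 mm
PW = 21.22 + 3.92 + 15.39 + 4.46 = 44.99 ≈ 45.0 mm.
Rainfall = ε × PW = 0.4 × 45.0 = 18.0 mm.

PW ≈ 45.0 mm; rainfall ≈ 18.0 mm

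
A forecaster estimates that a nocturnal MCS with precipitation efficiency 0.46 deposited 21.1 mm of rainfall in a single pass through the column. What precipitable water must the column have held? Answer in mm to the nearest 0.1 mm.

PW = rainfall / ε = 21.1 / 0.46 = 45.9 mm.

PW ≈ 45.9 mm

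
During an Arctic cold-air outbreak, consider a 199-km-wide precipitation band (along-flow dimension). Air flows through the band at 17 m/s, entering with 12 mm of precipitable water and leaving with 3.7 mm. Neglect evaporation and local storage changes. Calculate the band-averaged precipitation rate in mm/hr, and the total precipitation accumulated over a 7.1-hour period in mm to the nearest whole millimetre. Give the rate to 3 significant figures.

Column moisture flux per unit crosswind length is F = V × PW.
Inflow: F_in = 17 × 12 = 204 mm·m/s
Outflow: F_out = 17 × 3.7 = 62.9 mm·m/s
Steady-state rate R = (F_in − F_out)/L = (204 − 62.9) / 199000 m = 7.090e-04 mm/s.
R = 7.090e-04 × 3600 = 2.55 mm/hr.
Over 7.1 h: total = 2.55 × 7.1 = 18.105 ≈ 18 mm.

R ≈ 2.55 mm/hr; total ≈ 18 mm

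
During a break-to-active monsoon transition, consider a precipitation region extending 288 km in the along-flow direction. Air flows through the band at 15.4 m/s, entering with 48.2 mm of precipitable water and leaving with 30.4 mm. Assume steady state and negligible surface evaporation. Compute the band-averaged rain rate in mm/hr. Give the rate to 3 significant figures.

R ≈ 3.43 mm/hr

Column moisture flux per unit crosswind length is F = V × PW.
Inflow: F_in = 15.4 × 48.2 = 742.28 mm·m/s
Outflow: F_out = 15.4 × 30.4 = 468.16 mm·m/s
Steady-state rate R = (F_in − F_out)/L = (742.28 − 468.16) / 288000 m = 9.518e-04 mm/s.
R = 9.518e-04 × 3600 = 3.43 mm/hr.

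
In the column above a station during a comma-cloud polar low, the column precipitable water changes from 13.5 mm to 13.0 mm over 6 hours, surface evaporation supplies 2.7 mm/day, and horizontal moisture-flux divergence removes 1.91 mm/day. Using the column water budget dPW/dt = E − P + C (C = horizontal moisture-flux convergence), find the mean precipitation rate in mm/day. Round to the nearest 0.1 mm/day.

dPW/dt = (13.0 − 13.5) mm / (6/24 day) = -2.000 mm/day.
P = E + C − dPW/dt = 2.7 + (-1.91) − (-2.000) = 2.8 mm/day.

P ≈ 2.8 mm/day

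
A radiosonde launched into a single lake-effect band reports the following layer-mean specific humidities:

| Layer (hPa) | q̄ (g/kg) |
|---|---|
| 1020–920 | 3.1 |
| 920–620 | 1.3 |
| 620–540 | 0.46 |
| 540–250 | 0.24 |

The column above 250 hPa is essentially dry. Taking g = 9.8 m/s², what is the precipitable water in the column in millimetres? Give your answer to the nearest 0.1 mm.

PW ≈ 8.2 mm

Precipitable water is the column-integrated vapour mass per unit area: PW = (1/g) Σ q̄ Δp, with q in kg/kg and Δp in Pa (1 kg/m² of water = 1 mm).
Layer 1020–920 hPa: Δp = 100 hPa = 10000 Pa, q̄ = 0.0031 kg/kg → 0.0031 × 10000 / 9.8 = 3.16 mm
Layer 920–620 hPa: Δp = 300 hPa = 30000 Pa, q̄ = 0.0013 kg/kg → 0.0013 × 30000 / 9.8 = 3.98 mm
Layer 620–540 hPa: Δp = 80 hPa = 8000 Pa, q̄ = 0.00046 kg/kg → 0.00046 × 8000 / 9.8 = 0.38 mm
Layer 540–250 hPa: Δp = 290 hPa = 29000 Pa, q̄ = 0.00024 kg/kg → 0.00024 × 29000 / 9.8 = 0.71 mm
PW = 3.16 + 3.98 + 0.38 + 0.71 = 8.23 ≈ 8.2 mm.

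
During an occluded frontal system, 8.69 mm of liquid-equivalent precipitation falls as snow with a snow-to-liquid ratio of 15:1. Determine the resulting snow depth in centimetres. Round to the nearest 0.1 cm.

snow depth ≈ 13.0 cm

Snow depth = liquid × ratio = 8.69 mm × 15 = 130.35 mm = 13.0 cm.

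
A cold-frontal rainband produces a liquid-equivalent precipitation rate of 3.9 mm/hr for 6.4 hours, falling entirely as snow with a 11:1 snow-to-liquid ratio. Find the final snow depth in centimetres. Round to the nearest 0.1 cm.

Liquid-equivalent depth = 3.9 × 6.4 = 24.96 mm.
Snow depth = 24.96 mm × 11 = 274.56 mm = 27.5 cm.

snow depth ≈ 27.5 cm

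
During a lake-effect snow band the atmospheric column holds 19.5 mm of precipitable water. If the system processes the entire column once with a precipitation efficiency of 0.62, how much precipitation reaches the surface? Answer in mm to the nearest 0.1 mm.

Precipitation = ε × PW = 0.62 × 19.5 = 12.1 mm.

precipitation ≈ 12.1 mm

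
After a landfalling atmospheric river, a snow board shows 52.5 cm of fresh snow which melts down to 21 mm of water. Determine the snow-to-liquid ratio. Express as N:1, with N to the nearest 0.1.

Ratio = snow depth / SWE = 525 mm / 21 mm = 25.0, i.e. 25.0:1.

ratio ≈ 25.0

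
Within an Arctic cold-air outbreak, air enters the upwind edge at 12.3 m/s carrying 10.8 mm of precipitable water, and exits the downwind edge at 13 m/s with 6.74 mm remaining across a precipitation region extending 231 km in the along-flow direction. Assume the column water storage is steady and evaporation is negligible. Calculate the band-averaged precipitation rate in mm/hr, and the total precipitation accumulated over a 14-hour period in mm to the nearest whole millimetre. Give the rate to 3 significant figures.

Column moisture flux per unit crosswind length is F = V × PW.
Inflow: F_in = 12.3 × 10.8 = 132.84 mm·m/s
Outflow: F_out = 13 × 6.74 = 87.62 mm·m/s
Steady-state rate R = (F_in − F_out)/L = (132.84 − 87.62) / 231000 m = 1.958e-04 mm/s.
R = 1.958e-04 × 3600 = 0.705 mm/hr.
Over 14 h: total = 0.705 × 14 = 9.87 ≈ 10 mm.

R ≈ 0.705 mm/hr; total ≈ 10 mm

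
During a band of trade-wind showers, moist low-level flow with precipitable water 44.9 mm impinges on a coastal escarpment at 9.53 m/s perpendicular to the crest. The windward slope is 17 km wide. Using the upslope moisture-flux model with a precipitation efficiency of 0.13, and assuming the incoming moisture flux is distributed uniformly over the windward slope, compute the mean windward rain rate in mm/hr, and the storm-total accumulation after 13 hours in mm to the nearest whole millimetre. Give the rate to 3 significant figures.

R ≈ 11.8 mm/hr; total ≈ 153 mm

Incoming column moisture flux per unit ridge length: F = V × PW = 9.53 × 44.9 = 427.897 mm·m/s.
Spread over the 17 km slope with efficiency ε = 0.13: R = ε·F/W = 0.13 × 427.897 / 17000 m = 3.272e-03 mm/s.
R = 3.272e-03 × 3600 = 11.8 mm/hr.
Over 13 h: total = 11.8 × 13 = 153.4 ≈ 153 mm.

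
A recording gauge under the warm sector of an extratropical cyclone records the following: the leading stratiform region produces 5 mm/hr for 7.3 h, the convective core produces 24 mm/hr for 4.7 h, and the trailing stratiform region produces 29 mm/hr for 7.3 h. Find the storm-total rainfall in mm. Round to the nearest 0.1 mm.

Total = Σ Rᵢ Δtᵢ = 5 × 7.3 + 24 × 4.7 + 29 × 7.3
      = 36.5 + 112.8 + 211.7 = 361.0 mm.

total ≈ 361.0 mm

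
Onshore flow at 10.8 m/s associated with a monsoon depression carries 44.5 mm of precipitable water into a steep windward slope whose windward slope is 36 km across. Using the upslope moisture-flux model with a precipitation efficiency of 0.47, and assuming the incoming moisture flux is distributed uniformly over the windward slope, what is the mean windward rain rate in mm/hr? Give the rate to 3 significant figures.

R ≈ 22.6 mm/hr

Incoming column moisture flux per unit ridge length: F = V × PW = 10.8 × 44.5 = 480.6 mm·m/s.
Spread over the 36 km slope with efficiency ε = 0.47: R = ε·F/W = 0.47 × 480.6 / 36000 m = 6.274e-03 mm/s.
R = 6.274e-03 × 3600 = 22.6 mm/hr.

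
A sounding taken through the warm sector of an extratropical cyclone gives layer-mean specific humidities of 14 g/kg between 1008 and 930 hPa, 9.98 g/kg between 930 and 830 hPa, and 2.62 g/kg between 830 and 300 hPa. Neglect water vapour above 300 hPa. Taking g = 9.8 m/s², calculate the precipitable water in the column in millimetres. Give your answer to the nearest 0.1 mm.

Precipitable water is the column-integrated vapour mass per unit area: PW = (1/g) Σ q̄ Δp, with q in kg/kg and Δp in Pa (1 kg/m² of water = 1 mm).
Layer 1008–930 hPa: Δp = 78 hPa = 7800 Pa, q̄ = 0.014 kg/kg → 0.014 × 7800 / 9.8 = 11.14 mm
Layer 930–830 hPa: Δp = 100 hPa = 10000 Pa, q̄ = 0.00998 kg/kg → 0.00998 × 10000 / 9.8 = 10.18 mm
Layer 830–300 hPa: Δp = 530 hPa = 53000 Pa, q̄ = 0.00262 kg/kg → 0.00262 × 53000 / 9.8 = 14.17 mm
PW = 11.14 + 10.18 + 14.17 = 35.49 ≈ 35.5 mm.

PW ≈ 35.5 mm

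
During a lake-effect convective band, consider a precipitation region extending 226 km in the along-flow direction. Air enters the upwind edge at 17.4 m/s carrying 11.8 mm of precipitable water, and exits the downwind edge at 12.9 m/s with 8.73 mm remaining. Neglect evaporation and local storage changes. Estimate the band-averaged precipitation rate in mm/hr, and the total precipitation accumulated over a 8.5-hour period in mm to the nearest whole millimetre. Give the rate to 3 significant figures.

Column moisture flux per unit crosswind length is F = V × PW.
Inflow: F_in = 17.4 × 11.8 = 205.32 mm·m/s
Outflow: F_out = 12.9 × 8.73 = 112.617 mm·m/s
Steady-state rate R = (F_in − F_out)/L = (205.32 − 112.617) / 226000 m = 4.102e-04 mm/s.
R = 4.102e-04 × 3600 = 1.48 mm/hr.
Over 8.5 h: total = 1.48 × 8.5 = 12.58 ≈ 13 mm.

R ≈ 1.48 mm/hr; total ≈ 13 mm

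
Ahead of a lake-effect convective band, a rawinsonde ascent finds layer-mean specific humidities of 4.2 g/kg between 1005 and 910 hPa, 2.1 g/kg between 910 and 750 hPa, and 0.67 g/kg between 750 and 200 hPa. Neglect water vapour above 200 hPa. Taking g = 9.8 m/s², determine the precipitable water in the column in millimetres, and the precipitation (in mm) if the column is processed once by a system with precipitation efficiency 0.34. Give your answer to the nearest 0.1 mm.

PW ≈ 11.3 mm; precipitation ≈ 3.8 mm

Precipitable water is the column-integrated vapour mass per unit area: PW = (1/g) Σ q̄ Δp, with q in kg/kg and Δp in Pa (1 kg/m² of water = 1 mm).
Layer 1005–910 hPa: Δp = 95 hPa = 9500 Pa, q̄ = 0.0042 kg/kg → 0.0042 × 9500 / 9.8 = 4.07 mm
Layer 910–750 hPa: Δp = 160 hPa = 16000 Pa, q̄ = 0.0021 kg/kg → 0.0021 × 16000 / 9.8 = 3.43 mm
Layer 750–200 hPa: Δp = 550 hPa = 55000 Pa, q̄ = 0.00067 kg/kg → 0.00067 × 55000 / 9.8 = 3.76 mm
PW = 4.07 + 3.43 + 3.76 = 11.26 ≈ 11.3 mm.
Precipitation = ε × PW = 0.34 × 11.3 = 3.8 mm.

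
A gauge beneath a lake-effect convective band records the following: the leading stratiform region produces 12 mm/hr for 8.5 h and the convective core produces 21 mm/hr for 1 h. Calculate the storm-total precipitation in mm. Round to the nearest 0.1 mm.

total ≈ 123.0 mm

Total = Σ Rᵢ Δtᵢ = 12 × 8.5 + 21 × 1
      = 102 + 21 = 123.0 mm.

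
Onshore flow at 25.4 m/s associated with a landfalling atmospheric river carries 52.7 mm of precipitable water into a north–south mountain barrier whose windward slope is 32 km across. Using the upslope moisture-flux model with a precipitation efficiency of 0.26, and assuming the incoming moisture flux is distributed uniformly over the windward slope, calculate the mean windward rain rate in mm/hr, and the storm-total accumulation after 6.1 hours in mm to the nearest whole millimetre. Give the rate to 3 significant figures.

Incoming column moisture flux per unit ridge length: F = V × PW = 25.4 × 52.7 = 1338.58 mm·m/s.
Spread over the 32 km slope with efficiency ε = 0.26: R = ε·F/W = 0.26 × 1338.58 / 32000 m = 1.088e-02 mm/s.
R = 1.088e-02 × 3600 = 39.2 mm/hr.
Over 6.1 h: total = 39.2 × 6.1 = 239.12 ≈ 239 mm.

R ≈ 39.2 mm/hr; total ≈ 239 mm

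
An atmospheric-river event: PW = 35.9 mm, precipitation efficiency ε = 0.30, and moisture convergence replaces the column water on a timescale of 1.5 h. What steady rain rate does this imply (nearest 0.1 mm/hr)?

R ≈ 7.2 mm/hr

Each overturning extracts ε × PW = 0.30 × 35.9 = 10.77 mm.
Rate = ε·PW / τ = 10.77 / 1.5 h = 7.2 mm/hr.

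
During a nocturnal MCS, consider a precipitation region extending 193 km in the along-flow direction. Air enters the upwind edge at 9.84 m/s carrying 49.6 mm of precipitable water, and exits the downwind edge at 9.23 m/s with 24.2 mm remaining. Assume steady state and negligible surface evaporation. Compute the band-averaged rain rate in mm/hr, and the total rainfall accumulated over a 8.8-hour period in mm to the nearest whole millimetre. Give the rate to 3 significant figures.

Column moisture flux per unit crosswind length is F = V × PW.
Inflow: F_in = 9.84 × 49.6 = 488.064 mm·m/s
Outflow: F_out = 9.23 × 24.2 = 223.366 mm·m/s
Steady-state rate R = (F_in − F_out)/L = (488.064 − 223.366) / 193000 m = 1.371e-03 mm/s.
R = 1.371e-03 × 3600 = 4.94 mm/hr.
Over 8.8 h: total = 4.94 × 8.8 = 43.472 ≈ 43 mm.

R ≈ 4.94 mm/hr; total ≈ 43 mm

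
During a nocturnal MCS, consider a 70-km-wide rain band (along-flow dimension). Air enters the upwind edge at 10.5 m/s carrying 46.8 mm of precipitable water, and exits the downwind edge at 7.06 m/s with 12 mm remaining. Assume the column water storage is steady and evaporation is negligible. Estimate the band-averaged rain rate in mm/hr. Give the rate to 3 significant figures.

Column moisture flux per unit crosswind length is F = V × PW.
Inflow: F_in = 10.5 × 46.8 = 491.4 mm·m/s
Outflow: F_out = 7.06 × 12 = 84.72 mm·m/s
Steady-state rate R = (F_in − F_out)/L = (491.4 − 84.72) / 70000 m = 5.810e-03 mm/s.
R = 5.810e-03 × 3600 = 20.9 mm/hr.

R ≈ 20.9 mm/hr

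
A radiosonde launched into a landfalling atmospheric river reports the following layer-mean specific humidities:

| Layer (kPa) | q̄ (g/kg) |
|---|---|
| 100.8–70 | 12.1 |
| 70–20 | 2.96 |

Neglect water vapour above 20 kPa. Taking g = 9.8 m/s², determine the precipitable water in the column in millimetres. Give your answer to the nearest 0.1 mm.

Precipitable water is the column-integrated vapour mass per unit area: PW = (1/g) Σ q̄ Δp, with q in kg/kg and Δp in Pa (1 kg/m² of water = 1 mm).
Layer 100.8–70 kPa: Δp = 308 hPa = 30800 Pa, q̄ = 0.0121 kg/kg → 0.0121 × 30800 / 9.8 = 38.03 mm
Layer 70–20 kPa: Δp = 500 hPa = 50000 Pa, q̄ = 0.00296 kg/kg → 0.00296 × 50000 / 9.8 = 15.10 mm
PW = 38.03 + 15.10 = 53.13 ≈ 53.1 mm.

PW ≈ 53.1 mm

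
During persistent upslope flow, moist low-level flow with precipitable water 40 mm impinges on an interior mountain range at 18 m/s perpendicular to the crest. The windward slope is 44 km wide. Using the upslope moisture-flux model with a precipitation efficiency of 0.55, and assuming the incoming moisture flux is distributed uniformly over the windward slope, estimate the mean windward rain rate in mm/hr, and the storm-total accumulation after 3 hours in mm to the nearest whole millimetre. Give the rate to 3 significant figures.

Incoming column moisture flux per unit ridge length: F = V × PW = 18 × 40 = 720 mm·m/s.
Spread over the 44 km slope with efficiency ε = 0.55: R = ε·F/W = 0.55 × 720 / 44000 m = 9.000e-03 mm/s.
R = 9.000e-03 × 3600 = 32.4 mm/hr.
Over 3 h: total = 32.4 × 3 = 97.2 ≈ 97 mm.

R ≈ 32.4 mm/hr; total ≈ 97 mm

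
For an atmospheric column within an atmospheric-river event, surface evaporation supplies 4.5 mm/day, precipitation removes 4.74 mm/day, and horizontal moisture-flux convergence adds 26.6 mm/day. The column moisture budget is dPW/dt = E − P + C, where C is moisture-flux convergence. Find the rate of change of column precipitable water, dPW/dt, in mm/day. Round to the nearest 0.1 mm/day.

dPW/dt = E − P + C = 4.5 − 4.74 + (26.6) = 26.4 mm/day.

dPW/dt ≈ 26.4 mm/day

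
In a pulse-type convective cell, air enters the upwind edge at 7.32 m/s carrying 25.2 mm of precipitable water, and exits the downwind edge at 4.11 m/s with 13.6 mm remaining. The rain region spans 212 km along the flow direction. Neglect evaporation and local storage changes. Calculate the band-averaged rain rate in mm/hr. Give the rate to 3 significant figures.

Column moisture flux per unit crosswind length is F = V × PW.
Inflow: F_in = 7.32 × 25.2 = 184.464 mm·m/s
Outflow: F_out = 4.11 × 13.6 = 55.896 mm·m/s
Steady-state rate R = (F_in − F_out)/L = (184.464 − 55.896) / 212000 m = 6.065e-04 mm/s.
R = 6.065e-04 × 3600 = 2.18 mm/hr.

R ≈ 2.18 mm/hr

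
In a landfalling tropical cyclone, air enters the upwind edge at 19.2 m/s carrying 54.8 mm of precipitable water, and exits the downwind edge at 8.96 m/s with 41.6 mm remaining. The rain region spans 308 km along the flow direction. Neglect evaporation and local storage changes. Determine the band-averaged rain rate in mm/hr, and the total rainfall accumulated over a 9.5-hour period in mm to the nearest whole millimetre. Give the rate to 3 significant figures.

R ≈ 7.94 mm/hr; total ≈ 75 mm

Column moisture flux per unit crosswind length is F = V × PW.
Inflow: F_in = 19.2 × 54.8 = 1052.16 mm·m/s
Outflow: F_out = 8.96 × 41.6 = 372.736 mm·m/s
Steady-state rate R = (F_in − F_out)/L = (1052.16 − 372.736) / 308000 m = 2.206e-03 mm/s.
R = 2.206e-03 × 3600 = 7.94 mm/hr.
Over 9.5 h: total = 7.94 × 9.5 = 75.43 ≈ 75 mm.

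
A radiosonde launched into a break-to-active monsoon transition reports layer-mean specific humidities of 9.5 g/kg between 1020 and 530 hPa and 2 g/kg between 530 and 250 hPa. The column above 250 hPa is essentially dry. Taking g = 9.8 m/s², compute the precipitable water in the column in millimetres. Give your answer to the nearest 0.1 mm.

Precipitable water is the column-integrated vapour mass per unit area: PW = (1/g) Σ q̄ Δp, with q in kg/kg and Δp in Pa (1 kg/m² of water = 1 mm).
Layer 1020–530 hPa: Δp = 490 hPa = 49000 Pa, q̄ = 0.0095 kg/kg → 0.0095 × 49000 / 9.8 = 47.50 mm
Layer 530–250 hPa: Δp = 280 hPa = 28000 Pa, q̄ = 0.002 kg/kg → 0.002 × 28000 / 9.8 = 5.71 mm
PW = 47.50 + 5.71 = 53.21 ≈ 53.2 mm.

PW ≈ 53.2 mm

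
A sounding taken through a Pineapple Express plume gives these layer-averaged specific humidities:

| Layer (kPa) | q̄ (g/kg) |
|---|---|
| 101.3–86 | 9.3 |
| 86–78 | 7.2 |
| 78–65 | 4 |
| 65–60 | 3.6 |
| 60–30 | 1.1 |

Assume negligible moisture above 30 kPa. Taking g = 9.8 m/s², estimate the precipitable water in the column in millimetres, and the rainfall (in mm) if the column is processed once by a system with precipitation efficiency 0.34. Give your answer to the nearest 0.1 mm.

PW ≈ 30.9 mm; rainfall ≈ 10.5 mm

Precipitable water is the column-integrated vapour mass per unit area: PW = (1/g) Σ q̄ Δp, with q in kg/kg and Δp in Pa (1 kg/m² of water = 1 mm).
Layer 101.3–86 kPa: Δp = 153 hPa = 15300 Pa, q̄ = 0.0093 kg/kg → 0.0093 × 15300 / 9.8 = 14.52 mm
Layer 86–78 kPa: Δp = 80 hPa = 8000 Pa, q̄ = 0.0072 kg/kg → 0.0072 × 8000 / 9.8 = 5.88 mm
Layer 78–65 kPa: Δp = 130 hPa = 13000 Pa, q̄ = 0.004 kg/kg → 0.004 × 13000 / 9.8 = 5.31 mm
Layer 65–60 kPa: Δp = 50 hPa = 5000 Pa, q̄ = 0.0036 kg/kg → 0.0036 × 5000 / 9.8 = 1.84 mm
Layer 60–30 kPa: Δp = 300 hPa = 30000 Pa, q̄ = 0.0011 kg/kg → 0.0011 × 30000 / 9.8 = 3.37 mm
PW = 14.52 + 5.88 + 5.31 + 1.84 + 3.37 = 30.92 ≈ 30.9 mm.
Rainfall = ε × PW = 0.34 × 30.9 = 10.5 mm.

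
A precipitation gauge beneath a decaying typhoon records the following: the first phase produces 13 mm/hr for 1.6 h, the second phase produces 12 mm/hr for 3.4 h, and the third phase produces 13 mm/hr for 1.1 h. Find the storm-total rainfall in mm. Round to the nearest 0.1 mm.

Total = Σ Rᵢ Δtᵢ = 13 × 1.6 + 12 × 3.4 + 13 × 1.1
      = 20.8 + 40.8 + 14.3 = 75.9 mm.

total ≈ 75.9 mm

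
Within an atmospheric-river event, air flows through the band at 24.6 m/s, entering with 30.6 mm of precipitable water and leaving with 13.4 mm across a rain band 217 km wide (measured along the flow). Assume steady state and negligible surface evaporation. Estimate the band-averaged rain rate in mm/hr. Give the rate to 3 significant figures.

Column moisture flux per unit crosswind length is F = V × PW.
Inflow: F_in = 24.6 × 30.6 = 752.76 mm·m/s
Outflow: F_out = 24.6 × 13.4 = 329.64 mm·m/s
Steady-state rate R = (F_in − F_out)/L = (752.76 − 329.64) / 217000 m = 1.950e-03 mm/s.
R = 1.950e-03 × 3600 = 7.02 mm/hr.

R ≈ 7.02 mm/hr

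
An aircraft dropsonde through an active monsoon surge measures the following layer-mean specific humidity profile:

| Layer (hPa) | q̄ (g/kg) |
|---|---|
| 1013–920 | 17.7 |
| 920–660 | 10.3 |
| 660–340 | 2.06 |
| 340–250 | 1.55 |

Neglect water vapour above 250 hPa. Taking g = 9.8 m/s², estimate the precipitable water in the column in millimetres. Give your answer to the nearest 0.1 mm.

PW ≈ 52.3 mm

Precipitable water is the column-integrated vapour mass per unit area: PW = (1/g) Σ q̄ Δp, with q in kg/kg and Δp in Pa (1 kg/m² of water = 1 mm).
Layer 1013–920 hPa: Δp = 93 hPa = 9300 Pa, q̄ = 0.0177 kg/kg → 0.0177 × 9300 / 9.8 = 16.80 mm
Layer 920–660 hPa: Δp = 260 hPa = 26000 Pa, q̄ = 0.0103 kg/kg → 0.0103 × 26000 / 9.8 = 27.33 mm
Layer 660–340 hPa: Δp = 320 hPa = 32000 Pa, q̄ = 0.00206 kg/kg → 0.00206 × 32000 / 9.8 = 6.73 mm
Layer 340–250 hPa: Δp = 90 hPa = 9000 Pa, q̄ = 0.00155 kg/kg → 0.00155 × 9000 / 9.8 = 1.42 mm
PW = 16.80 + 27.33 + 6.73 + 1.42 = 52.28 ≈ 52.3 mm.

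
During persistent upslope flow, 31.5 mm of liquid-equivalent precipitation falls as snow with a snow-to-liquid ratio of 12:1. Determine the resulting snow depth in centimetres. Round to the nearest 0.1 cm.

Snow depth = liquid × ratio = 31.5 mm × 12 = 378 mm = 37.8 cm.

snow depth ≈ 37.8 cm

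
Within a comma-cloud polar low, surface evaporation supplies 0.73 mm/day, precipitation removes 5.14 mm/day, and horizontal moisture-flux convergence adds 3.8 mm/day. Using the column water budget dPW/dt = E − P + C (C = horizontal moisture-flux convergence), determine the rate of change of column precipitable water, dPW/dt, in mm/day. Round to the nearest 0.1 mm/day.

dPW/dt ≈ -0.6 mm/day

dPW/dt = E − P + C = 0.73 − 5.14 + (3.8) = -0.6 mm/day.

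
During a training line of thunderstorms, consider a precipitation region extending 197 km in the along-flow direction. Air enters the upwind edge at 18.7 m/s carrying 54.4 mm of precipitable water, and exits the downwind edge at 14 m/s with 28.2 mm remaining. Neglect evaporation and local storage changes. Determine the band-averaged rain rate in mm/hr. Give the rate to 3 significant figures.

R ≈ 11.4 mm/hr

Column moisture flux per unit crosswind length is F = V × PW.
Inflow: F_in = 18.7 × 54.4 = 1017.28 mm·m/s
Outflow: F_out = 14 × 28.2 = 394.8 mm·m/s
Steady-state rate R = (F_in − F_out)/L = (1017.28 − 394.8) / 197000 m = 3.160e-03 mm/s.
R = 3.160e-03 × 3600 = 11.4 mm/hr.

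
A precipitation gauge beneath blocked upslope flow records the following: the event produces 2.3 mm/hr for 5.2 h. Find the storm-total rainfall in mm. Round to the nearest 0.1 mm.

Total = Σ Rᵢ Δtᵢ = 2.3 × 5.2
      = 11.96 = 12.0 mm.

total ≈ 12.0 mm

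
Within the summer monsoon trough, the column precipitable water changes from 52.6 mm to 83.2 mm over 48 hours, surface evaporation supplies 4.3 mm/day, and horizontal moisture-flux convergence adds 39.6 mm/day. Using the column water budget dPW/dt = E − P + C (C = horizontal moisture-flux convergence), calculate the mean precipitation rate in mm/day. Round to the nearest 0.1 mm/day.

dPW/dt = (83.2 − 52.6) mm / (48/24 day) = +15.300 mm/day.
P = E + C − dPW/dt = 4.3 + (39.6) − (+15.300) = 28.6 mm/day.

P ≈ 28.6 mm/day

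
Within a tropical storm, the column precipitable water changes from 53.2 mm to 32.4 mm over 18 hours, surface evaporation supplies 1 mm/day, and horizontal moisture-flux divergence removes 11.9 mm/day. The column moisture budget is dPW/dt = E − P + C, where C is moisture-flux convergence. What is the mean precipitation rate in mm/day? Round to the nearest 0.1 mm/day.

dPW/dt = (32.4 − 53.2) mm / (18/24 day) = -27.733 mm/day.
P = E + C − dPW/dt = 1 + (-11.9) − (-27.733) = 16.8 mm/day.

P ≈ 16.8 mm/day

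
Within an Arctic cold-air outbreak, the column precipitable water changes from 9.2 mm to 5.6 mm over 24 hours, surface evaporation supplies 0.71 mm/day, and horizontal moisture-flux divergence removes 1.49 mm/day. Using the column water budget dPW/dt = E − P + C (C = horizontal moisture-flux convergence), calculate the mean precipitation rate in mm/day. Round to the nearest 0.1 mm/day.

P ≈ 2.8 mm/day

dPW/dt = (5.6 − 9.2) mm / (24/24 day) = -3.600 mm/day.
P = E + C − dPW/dt = 0.71 + (-1.49) − (-3.600) = 2.8 mm/day.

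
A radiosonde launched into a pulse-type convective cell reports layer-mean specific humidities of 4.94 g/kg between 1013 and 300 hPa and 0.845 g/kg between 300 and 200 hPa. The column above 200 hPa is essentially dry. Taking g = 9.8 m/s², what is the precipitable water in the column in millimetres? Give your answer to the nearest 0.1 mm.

Precipitable water is the column-integrated vapour mass per unit area: PW = (1/g) Σ q̄ Δp, with q in kg/kg and Δp in Pa (1 kg/m² of water = 1 mm).
Layer 1013–300 hPa: Δp = 713 hPa = 71300 Pa, q̄ = 0.00494 kg/kg → 0.00494 × 71300 / 9.8 = 35.94 mm
Layer 300–200 hPa: Δp = 100 hPa = 10000 Pa, q̄ = 0.000845 kg/kg → 0.000845 × 10000 / 9.8 = 0.86 mm
PW = 35.94 + 0.86 = 36.80 ≈ 36.8 mm.

PW ≈ 36.8 mm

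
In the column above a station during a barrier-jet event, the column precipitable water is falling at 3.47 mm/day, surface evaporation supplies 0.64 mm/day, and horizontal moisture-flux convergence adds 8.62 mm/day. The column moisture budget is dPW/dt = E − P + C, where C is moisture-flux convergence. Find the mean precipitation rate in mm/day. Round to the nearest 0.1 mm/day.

P ≈ 12.7 mm/day

dPW/dt = -3.47 mm/day.
P = E + C − dPW/dt = 0.64 + (8.62) − (-3.47) = 12.7 mm/day.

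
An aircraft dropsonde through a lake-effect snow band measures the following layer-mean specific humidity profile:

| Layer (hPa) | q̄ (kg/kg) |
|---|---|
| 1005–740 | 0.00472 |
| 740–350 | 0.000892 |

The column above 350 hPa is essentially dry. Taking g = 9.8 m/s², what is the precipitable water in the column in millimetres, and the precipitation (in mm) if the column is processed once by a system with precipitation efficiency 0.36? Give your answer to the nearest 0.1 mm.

Precipitable water is the column-integrated vapour mass per unit area: PW = (1/g) Σ q̄ Δp, with q in kg/kg and Δp in Pa (1 kg/m² of water = 1 mm).
Layer 1005–740 hPa: Δp = 265 hPa = 26500 Pa, q̄ = 0.00472 kg/kg → 0.00472 × 26500 / 9.8 = 12.76 mm
Layer 740–350 hPa: Δp = 390 hPa = 39000 Pa, q̄ = 0.000892 kg/kg → 0.000892 × 39000 / 9.8 = 3.55 mm
PW = 12.76 + 3.55 = 16.31 ≈ 16.3 mm.
Precipitation = ε × PW = 0.36 × 16.3 = 5.9 mm.

PW ≈ 16.3 mm; precipitation ≈ 5.9 mm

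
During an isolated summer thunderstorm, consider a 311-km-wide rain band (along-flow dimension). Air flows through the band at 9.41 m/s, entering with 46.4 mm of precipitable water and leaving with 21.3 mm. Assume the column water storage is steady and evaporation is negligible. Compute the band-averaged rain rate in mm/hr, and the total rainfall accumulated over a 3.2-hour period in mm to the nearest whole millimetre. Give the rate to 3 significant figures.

Column moisture flux per unit crosswind length is F = V × PW.
Inflow: F_in = 9.41 × 46.4 = 436.624 mm·m/s
Outflow: F_out = 9.41 × 21.3 = 200.433 mm·m/s
Steady-state rate R = (F_in − F_out)/L = (436.624 − 200.433) / 311000 m = 7.595e-04 mm/s.
R = 7.595e-04 × 3600 = 2.73 mm/hr.
Over 3.2 h: total = 2.73 × 3.2 = 8.736 ≈ 9 mm.

R ≈ 2.73 mm/hr; total ≈ 9 mm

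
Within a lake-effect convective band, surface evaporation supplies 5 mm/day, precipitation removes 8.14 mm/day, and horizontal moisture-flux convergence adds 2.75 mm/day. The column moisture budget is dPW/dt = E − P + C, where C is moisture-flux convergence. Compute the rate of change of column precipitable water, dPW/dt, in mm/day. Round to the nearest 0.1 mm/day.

dPW/dt = E − P + C = 5 − 8.14 + (2.75) = -0.4 mm/day.

dPW/dt ≈ -0.4 mm/day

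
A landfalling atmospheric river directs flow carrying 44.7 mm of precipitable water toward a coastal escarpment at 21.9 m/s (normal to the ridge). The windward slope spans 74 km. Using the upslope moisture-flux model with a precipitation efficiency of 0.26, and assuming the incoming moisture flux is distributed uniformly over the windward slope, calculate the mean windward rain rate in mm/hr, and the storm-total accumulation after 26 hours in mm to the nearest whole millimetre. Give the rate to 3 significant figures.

R ≈ 12.4 mm/hr; total ≈ 322 mm

Incoming column moisture flux per unit ridge length: F = V × PW = 21.9 × 44.7 = 978.93 mm·m/s.
Spread over the 74 km slope with efficiency ε = 0.26: R = ε·F/W = 0.26 × 978.93 / 74000 m = 3.439e-03 mm/s.
R = 3.439e-03 × 3600 = 12.4 mm/hr.
Over 26 h: total = 12.4 × 26 = 322.4 ≈ 322 mm.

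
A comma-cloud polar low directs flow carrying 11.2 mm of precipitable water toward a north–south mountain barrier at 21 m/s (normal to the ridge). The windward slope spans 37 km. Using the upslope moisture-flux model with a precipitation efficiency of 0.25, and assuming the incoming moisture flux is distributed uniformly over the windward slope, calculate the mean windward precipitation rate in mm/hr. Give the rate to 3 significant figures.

R ≈ 5.72 mm/hr

Incoming column moisture flux per unit ridge length: F = V × PW = 21 × 11.2 = 235.2 mm·m/s.
Spread over the 37 km slope with efficiency ε = 0.25: R = ε·F/W = 0.25 × 235.2 / 37000 m = 1.589e-03 mm/s.
R = 1.589e-03 × 3600 = 5.72 mm/hr.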